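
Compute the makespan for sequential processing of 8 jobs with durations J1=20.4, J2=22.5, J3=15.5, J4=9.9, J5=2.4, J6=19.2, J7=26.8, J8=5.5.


Sequential makespan: sum all processing times
= 20.4 + 22.5 + 15.5 + 9.9 + 2.4 + 19.2 + 26.8 + 5.5
= 122.2 time units


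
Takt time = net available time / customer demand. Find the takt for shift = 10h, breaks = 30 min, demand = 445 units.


Available = 10×60 - 30 = 570 min
Takt time = 570 / 445
= 1.28 min/unit


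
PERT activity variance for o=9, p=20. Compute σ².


σ² = ((p - o) / 6)² = (p - o)² / 36
= (20 - 9)² / 36
= 11² / 36
= 121 / 36
= 3.3611


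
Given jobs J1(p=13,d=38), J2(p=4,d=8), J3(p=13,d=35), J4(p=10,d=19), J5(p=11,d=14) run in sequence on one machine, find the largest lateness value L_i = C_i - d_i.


Lateness per job (L = C - d):
  J1: C=13, d=38, L=-25
  J2: C=17, d=8, L=9
  J3: C=30, d=35, L=-5
  J4: C=40, d=19, L=21
  J5: C=51, d=14, L=37
Lmax = max(-25, 9, -5, 21, 37)
= 37


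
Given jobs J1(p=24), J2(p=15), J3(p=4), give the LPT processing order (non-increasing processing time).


LPT: sort by longest processing time first
  J1: p=24
  J2: p=15
  J3: p=4
Order: J1 → J2 → J3


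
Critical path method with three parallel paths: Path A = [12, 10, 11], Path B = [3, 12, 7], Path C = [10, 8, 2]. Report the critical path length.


Path A: 12 + 10 + 11 = 33
Path B: 3 + 12 + 7 = 22
Path C: 10 + 8 + 2 = 20
Critical path = longest = max(33, 22, 20)
= 33 (Path A)


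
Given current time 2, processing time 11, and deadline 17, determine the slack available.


Slack = due - current_time - processing
= 17 - 2 - 11
= 4


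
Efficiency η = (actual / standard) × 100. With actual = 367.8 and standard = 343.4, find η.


Efficiency = (actual / standard) × 100
= (367.8 / 343.4) × 100
= 107.1%


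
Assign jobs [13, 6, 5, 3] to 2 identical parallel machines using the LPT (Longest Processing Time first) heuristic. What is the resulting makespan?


Jobs (LPT sorted): [13, 6, 5, 3]
Machines: 2
  J=13 → Machine 1 (load: 0+13=13)
  J=6 → Machine 2 (load: 0+6=6)
  J=5 → Machine 2 (load: 6+5=11)
  J=3 → Machine 2 (load: 11+3=14)
Machine loads: [13, 14]
Makespan = max = 14 time units


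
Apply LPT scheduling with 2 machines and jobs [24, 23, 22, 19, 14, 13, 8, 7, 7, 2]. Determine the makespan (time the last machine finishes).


Jobs (LPT sorted): [24, 23, 22, 19, 14, 13, 8, 7, 7, 2]
Machines: 2
  J=24 → Machine 1 (load: 0+24=24)
  J=23 → Machine 2 (load: 0+23=23)
  J=22 → Machine 2 (load: 23+22=45)
  J=19 → Machine 1 (load: 24+19=43)
  J=14 → Machine 1 (load: 43+14=57)
  J=13 → Machine 2 (load: 45+13=58)
  J=8 → Machine 1 (load: 57+8=65)
  J=7 → Machine 2 (load: 58+7=65)
  J=7 → Machine 1 (load: 65+7=72)
  J=2 → Machine 2 (load: 65+2=67)
Machine loads: [72, 67]
Makespan = max = 72 time units


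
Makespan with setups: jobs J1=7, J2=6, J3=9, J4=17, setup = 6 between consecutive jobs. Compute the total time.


Makespan = Σ processing + (n-1) × setup
= (7 + 6 + 9 + 17) + (4-1)×6
= 39 + 18
= 57 time units


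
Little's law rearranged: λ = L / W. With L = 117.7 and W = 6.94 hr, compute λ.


Little's law: L = λW → λ = L / W
= 117.7 / 6.94
= 16.96 per hour


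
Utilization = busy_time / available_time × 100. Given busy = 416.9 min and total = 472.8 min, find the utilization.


Utilization = busy / total × 100
= 416.9 / 472.8 × 100
= 88.2%


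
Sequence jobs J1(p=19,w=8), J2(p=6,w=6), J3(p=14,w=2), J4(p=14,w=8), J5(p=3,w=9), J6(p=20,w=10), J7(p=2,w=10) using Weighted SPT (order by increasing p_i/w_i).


WSPT (Smith's rule): sort by p/w ascending
  J7: p/w = 2/10 = 0.200
  J5: p/w = 3/9 = 0.333
  J2: p/w = 6/6 = 1.000
  J4: p/w = 14/8 = 1.750
  J6: p/w = 20/10 = 2.000
  J1: p/w = 19/8 = 2.375
  J3: p/w = 14/2 = 7.000
Order: J7 → J5 → J2 → J4 → J6 → J1 → J3


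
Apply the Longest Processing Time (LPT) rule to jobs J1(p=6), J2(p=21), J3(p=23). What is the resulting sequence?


LPT: sort by longest processing time first
  J3: p=23
  J2: p=21
  J1: p=6
Order: J3 → J2 → J1


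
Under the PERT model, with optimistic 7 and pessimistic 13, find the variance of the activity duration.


σ² = ((p - o) / 6)² = (p - o)² / 36
= (13 - 7)² / 36
= 6² / 36
= 36 / 36
= 1.0000


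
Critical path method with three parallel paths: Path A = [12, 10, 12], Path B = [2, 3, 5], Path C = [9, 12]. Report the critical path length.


Path A: 12 + 10 + 12 = 34
Path B: 2 + 3 + 5 = 10
Path C: 9 + 12 = 21
Critical path = longest = max(34, 10, 21)
= 34 (Path A)


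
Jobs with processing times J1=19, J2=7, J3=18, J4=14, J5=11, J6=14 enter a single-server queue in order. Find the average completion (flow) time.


Completion times:
  J1: completes at 19
  J2: completes at 26
  J3: completes at 44
  J4: completes at 58
  J5: completes at 69
  J6: completes at 83
Sum = 299
Average = 299/6
= 49.83


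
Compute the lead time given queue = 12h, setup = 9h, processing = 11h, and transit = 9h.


Lead time = queue + setup + processing + transit
= 12 + 9 + 11 + 9
= 41 hours


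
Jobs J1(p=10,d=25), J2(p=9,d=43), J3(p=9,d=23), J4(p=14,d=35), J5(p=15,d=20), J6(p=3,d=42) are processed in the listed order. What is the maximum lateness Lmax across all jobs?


Lateness per job (L = C - d):
  J1: C=10, d=25, L=-15
  J2: C=19, d=43, L=-24
  J3: C=28, d=23, L=5
  J4: C=42, d=35, L=7
  J5: C=57, d=20, L=37
  J6: C=60, d=42, L=18
Lmax = max(-15, -24, 5, 7, 37, 18)
= 37


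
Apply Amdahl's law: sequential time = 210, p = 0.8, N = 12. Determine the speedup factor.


Amdahl's law: T_p = T × ((1-p) + p/N)
= 210 × ((1-0.8) + 0.8/12)
= 210 × (0.20 + 0.0667)
= 210 × 0.2667
= 56.00
Speedup = 210/56.00
= 3.75×


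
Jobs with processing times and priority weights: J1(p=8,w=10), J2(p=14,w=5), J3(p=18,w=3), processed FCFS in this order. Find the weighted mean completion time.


Completion times:
  J1: C=8, w×C=10×8=80
  J2: C=22, w×C=5×22=110
  J3: C=40, w×C=3×40=120
Sum w×C = 310
Sum w = 18
Weighted avg = 310/18
= 17.22


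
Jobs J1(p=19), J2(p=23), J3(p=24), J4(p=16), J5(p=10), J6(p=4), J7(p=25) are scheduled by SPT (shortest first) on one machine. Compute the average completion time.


SPT order: J6 → J5 → J4 → J1 → J2 → J3 → J7
Completion times:
  J6: C=4
  J5: C=14
  J4: C=30
  J1: C=49
  J2: C=72
  J3: C=96
  J7: C=121
Sum = 386, n = 7
Mean flow = 386/7
= 55.14


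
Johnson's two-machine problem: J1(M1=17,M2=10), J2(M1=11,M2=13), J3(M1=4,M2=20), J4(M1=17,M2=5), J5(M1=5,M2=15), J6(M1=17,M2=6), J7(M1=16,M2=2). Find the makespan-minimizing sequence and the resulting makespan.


Johnson's rule:
Group 1 (M1≤M2, sort by M1): ['J3', 'J5', 'J2']
Group 2 (M1>M2, sort desc M2): ['J1', 'J6', 'J4', 'J7']
Sequence: J3 → J5 → J2 → J1 → J6 → J4 → J7
Makespan calculation:
  J3: M1 done=4, M2 done=24
  J5: M1 done=9, M2 done=39
  J2: M1 done=20, M2 done=52
  J1: M1 done=37, M2 done=62
  J6: M1 done=54, M2 done=68
  J4: M1 done=71, M2 done=76
  J7: M1 done=87, M2 done=89
= Sequence: J3 → J5 → J2 → J1 → J6 → J4 → J7, Makespan: 89


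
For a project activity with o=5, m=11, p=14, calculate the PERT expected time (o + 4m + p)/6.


te = (o + 4m + p) / 6
= (5 + 4×11 + 14) / 6
= (5 + 44 + 14) / 6
= 63 / 6
= 10.50


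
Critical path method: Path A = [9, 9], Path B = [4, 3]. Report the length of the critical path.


Path A: 9 + 9 = 18
Path B: 4 + 3 = 7
Critical path = longest = max(18, 7)
= 18 (Path A)


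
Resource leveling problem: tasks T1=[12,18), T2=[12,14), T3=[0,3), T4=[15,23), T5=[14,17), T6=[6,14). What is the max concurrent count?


Check each time point for overlaps:
  t=12: 3 tasks active (T1, T2, T6)
Max concurrent = 3


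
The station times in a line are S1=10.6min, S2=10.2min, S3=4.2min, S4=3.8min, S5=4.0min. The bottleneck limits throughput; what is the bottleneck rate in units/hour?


Bottleneck = longest station time
Station times: [10.6, 10.2, 4.2, 3.8, 4.0]
Max = 10.6 min
Rate = 60 / 10.6
= 5.66 units/hour (bottleneck: 10.6min)


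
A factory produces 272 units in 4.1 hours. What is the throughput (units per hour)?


Throughput = units / time
= 272 / 4.1
= 66.3 units/hour


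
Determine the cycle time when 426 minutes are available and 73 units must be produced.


Cycle time = available time / demand
= 426 / 73
= 5.84 min/unit


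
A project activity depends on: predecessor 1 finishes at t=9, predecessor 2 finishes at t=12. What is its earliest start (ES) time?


ES = max of all predecessor completion times
Predecessors: [9, 12]
ES = max(9, 12)
= 12


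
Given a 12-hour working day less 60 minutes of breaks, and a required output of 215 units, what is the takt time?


Available = 12×60 - 60 = 660 min
Takt time = 660 / 215
= 3.07 min/unit


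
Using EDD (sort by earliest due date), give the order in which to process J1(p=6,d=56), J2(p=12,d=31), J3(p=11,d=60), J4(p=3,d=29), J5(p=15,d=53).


EDD: sort by earliest due date
  J4: d=29, p=3
  J2: d=31, p=12
  J5: d=53, p=15
  J1: d=56, p=6
  J3: d=60, p=11
Order: J4 → J2 → J5 → J1 → J3


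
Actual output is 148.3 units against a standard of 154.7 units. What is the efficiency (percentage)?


Efficiency = (actual / standard) × 100
= (148.3 / 154.7) × 100
= 95.9%


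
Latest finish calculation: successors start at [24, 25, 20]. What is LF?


LF = min of all successor start times
Successors start at: [24, 25, 20]
LF = min(24, 25, 20)
= 20


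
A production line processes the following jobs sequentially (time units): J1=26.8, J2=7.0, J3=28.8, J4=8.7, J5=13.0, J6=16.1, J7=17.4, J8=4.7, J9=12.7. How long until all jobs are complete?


Sequential makespan: sum all processing times
= 26.8 + 7.0 + 28.8 + 8.7 + 13.0 + 16.1 + 17.4 + 4.7 + 12.7
= 135.2 time units


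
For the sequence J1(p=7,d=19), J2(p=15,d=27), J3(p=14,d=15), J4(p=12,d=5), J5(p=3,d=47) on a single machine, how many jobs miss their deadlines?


Completion vs due date:
  J1: C=7, d=19 → on time
  J2: C=22, d=27 → on time
  J3: C=36, d=15 → TARDY
  J4: C=48, d=5 → TARDY
  J5: C=51, d=47 → TARDY
Tardy jobs: J3, J4, J5
Count = 3


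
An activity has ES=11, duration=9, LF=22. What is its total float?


EF = ES + duration = 11 + 9 = 20
LS = LF - duration = 22 - 9 = 13
Total Float = LF - EF = 22 - 20
(or LS - ES = 13 - 11)
= 2


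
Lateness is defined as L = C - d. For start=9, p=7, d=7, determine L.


Completion = 9 + 7 = 16
Lateness = C - d = 16 - 7
= 9


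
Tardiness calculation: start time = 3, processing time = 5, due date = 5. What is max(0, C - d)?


Completion = start + processing = 3 + 5 = 8
Tardiness = max(0, C - d) = max(0, 8 - 5)
= max(0, 3)
= 3


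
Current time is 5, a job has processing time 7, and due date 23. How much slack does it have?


Slack = due - current_time - processing
= 23 - 5 - 7
= 11


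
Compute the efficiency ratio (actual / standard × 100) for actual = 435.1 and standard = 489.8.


Efficiency = (actual / standard) × 100
= (435.1 / 489.8) × 100
= 88.8%


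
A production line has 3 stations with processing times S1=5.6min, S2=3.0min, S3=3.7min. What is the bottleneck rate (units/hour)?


Bottleneck = longest station time
Station times: [5.6, 3.0, 3.7]
Max = 5.6 min
Rate = 60 / 5.6
= 10.71 units/hour (bottleneck: 5.6min)


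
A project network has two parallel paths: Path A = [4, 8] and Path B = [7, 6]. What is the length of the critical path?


Path A: 4 + 8 = 12
Path B: 7 + 6 = 13
Critical path = longest = max(12, 13)
= 13 (Path B)


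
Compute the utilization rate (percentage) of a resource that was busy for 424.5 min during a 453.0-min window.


Utilization = busy / total × 100
= 424.5 / 453.0 × 100
= 93.7%


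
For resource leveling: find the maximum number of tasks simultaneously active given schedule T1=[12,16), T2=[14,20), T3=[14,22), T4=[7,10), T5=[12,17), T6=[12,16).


Check each time point for overlaps:
  t=14: 5 tasks active (T1, T2, T3, T5, T6)
Max concurrent = 5


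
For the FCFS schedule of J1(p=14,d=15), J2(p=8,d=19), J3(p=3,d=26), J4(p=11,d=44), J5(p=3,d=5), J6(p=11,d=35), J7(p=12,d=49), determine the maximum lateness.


Lateness per job (L = C - d):
  J1: C=14, d=15, L=-1
  J2: C=22, d=19, L=3
  J3: C=25, d=26, L=-1
  J4: C=36, d=44, L=-8
  J5: C=39, d=5, L=34
  J6: C=50, d=35, L=15
  J7: C=62, d=49, L=13
Lmax = max(-1, 3, -1, -8, 34, 15, 13)
= 34


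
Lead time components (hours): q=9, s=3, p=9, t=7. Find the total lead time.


Lead time = queue + setup + processing + transit
= 9 + 3 + 9 + 7
= 28 hours


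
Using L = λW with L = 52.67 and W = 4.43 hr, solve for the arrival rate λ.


Little's law: L = λW → λ = L / W
= 52.67 / 4.43
= 11.89 per hour


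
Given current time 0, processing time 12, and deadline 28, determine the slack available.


Slack = due - current_time - processing
= 28 - 0 - 12
= 16


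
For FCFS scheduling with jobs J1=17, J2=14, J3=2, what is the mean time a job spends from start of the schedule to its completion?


Completion times:
  J1: completes at 17
  J2: completes at 31
  J3: completes at 33
Sum = 81
Average = 81/3
= 27.00


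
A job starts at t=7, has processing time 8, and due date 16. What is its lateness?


Completion = 7 + 8 = 15
Lateness = C - d = 15 - 16
= -1


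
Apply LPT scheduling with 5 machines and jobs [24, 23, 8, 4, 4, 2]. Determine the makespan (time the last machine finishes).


Jobs (LPT sorted): [24, 23, 8, 4, 4, 2]
Machines: 5
  J=24 → Machine 1 (load: 0+24=24)
  J=23 → Machine 2 (load: 0+23=23)
  J=8 → Machine 3 (load: 0+8=8)
  J=4 → Machine 4 (load: 0+4=4)
  J=4 → Machine 5 (load: 0+4=4)
  J=2 → Machine 4 (load: 4+2=6)
Machine loads: [24, 23, 8, 6, 4]
Makespan = max = 24 time units


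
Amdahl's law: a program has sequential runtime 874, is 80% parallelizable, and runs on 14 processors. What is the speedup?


Amdahl's law: T_p = T × ((1-p) + p/N)
= 874 × ((1-0.8) + 0.8/14)
= 874 × (0.20 + 0.0571)
= 874 × 0.2571
= 224.74
Speedup = 874/224.74
= 3.89×


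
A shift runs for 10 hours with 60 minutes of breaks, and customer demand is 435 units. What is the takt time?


Available = 10×60 - 60 = 540 min
Takt time = 540 / 435
= 1.24 min/unit


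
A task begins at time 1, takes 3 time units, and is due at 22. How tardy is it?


Completion = start + processing = 1 + 3 = 4
Tardiness = max(0, C - d) = max(0, 4 - 22)
= max(0, -18)
= 0


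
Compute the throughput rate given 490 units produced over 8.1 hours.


Throughput = units / time
= 490 / 8.1
= 60.5 units/hour


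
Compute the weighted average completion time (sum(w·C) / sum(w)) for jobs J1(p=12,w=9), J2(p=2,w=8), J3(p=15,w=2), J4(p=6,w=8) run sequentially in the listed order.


Completion times:
  J1: C=12, w×C=9×12=108
  J2: C=14, w×C=8×14=112
  J3: C=29, w×C=2×29=58
  J4: C=35, w×C=8×35=280
Sum w×C = 558
Sum w = 27
Weighted avg = 558/27
= 20.67


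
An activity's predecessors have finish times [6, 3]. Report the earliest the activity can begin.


ES = max of all predecessor completion times
Predecessors: [6, 3]
ES = max(6, 3)
= 6


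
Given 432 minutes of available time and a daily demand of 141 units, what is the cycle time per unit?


Cycle time = available time / demand
= 432 / 141
= 3.06 min/unit


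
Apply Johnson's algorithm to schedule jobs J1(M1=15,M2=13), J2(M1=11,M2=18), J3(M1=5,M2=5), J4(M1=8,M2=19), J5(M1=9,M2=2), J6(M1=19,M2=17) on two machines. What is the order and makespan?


Johnson's rule:
Group 1 (M1≤M2, sort by M1): ['J3', 'J4', 'J2']
Group 2 (M1>M2, sort desc M2): ['J6', 'J1', 'J5']
Sequence: J3 → J4 → J2 → J6 → J1 → J5
Makespan calculation:
  J3: M1 done=5, M2 done=10
  J4: M1 done=13, M2 done=32
  J2: M1 done=24, M2 done=50
  J6: M1 done=43, M2 done=67
  J1: M1 done=58, M2 done=80
  J5: M1 done=67, M2 done=82
= Sequence: J3 → J4 → J2 → J6 → J1 → J5, Makespan: 82


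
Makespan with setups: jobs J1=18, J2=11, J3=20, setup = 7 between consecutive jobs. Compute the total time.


Makespan = Σ processing + (n-1) × setup
= (18 + 11 + 20) + (3-1)×7
= 49 + 14
= 63 time units


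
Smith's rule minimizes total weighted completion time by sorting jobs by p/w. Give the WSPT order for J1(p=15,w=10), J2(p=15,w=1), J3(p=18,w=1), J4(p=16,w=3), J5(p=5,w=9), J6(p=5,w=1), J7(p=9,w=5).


WSPT (Smith's rule): sort by p/w ascending
  J5: p/w = 5/9 = 0.556
  J1: p/w = 15/10 = 1.500
  J7: p/w = 9/5 = 1.800
  J6: p/w = 5/1 = 5.000
  J4: p/w = 16/3 = 5.333
  J2: p/w = 15/1 = 15.000
  J3: p/w = 18/1 = 18.000
Order: J5 → J1 → J7 → J6 → J4 → J2 → J3


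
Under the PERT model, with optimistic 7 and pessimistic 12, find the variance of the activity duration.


σ² = ((p - o) / 6)² = (p - o)² / 36
= (12 - 7)² / 36
= 5² / 36
= 25 / 36
= 0.6944


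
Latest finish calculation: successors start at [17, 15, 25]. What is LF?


LF = min of all successor start times
Successors start at: [17, 15, 25]
LF = min(17, 15, 25)
= 15


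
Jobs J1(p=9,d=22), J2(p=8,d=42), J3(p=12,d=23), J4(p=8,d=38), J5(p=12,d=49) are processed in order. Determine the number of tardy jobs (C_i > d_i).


Completion vs due date:
  J1: C=9, d=22 → on time
  J2: C=17, d=42 → on time
  J3: C=29, d=23 → TARDY
  J4: C=37, d=38 → on time
  J5: C=49, d=49 → on time
Tardy jobs: J3
Count = 1


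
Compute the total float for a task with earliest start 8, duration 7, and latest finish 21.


EF = ES + duration = 8 + 7 = 15
LS = LF - duration = 21 - 7 = 14
Total Float = LF - EF = 21 - 15
(or LS - ES = 14 - 8)
= 6


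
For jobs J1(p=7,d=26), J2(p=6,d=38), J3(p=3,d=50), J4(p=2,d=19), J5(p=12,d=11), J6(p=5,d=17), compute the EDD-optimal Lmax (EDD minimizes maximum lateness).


EDD order: J5 → J6 → J4 → J1 → J2 → J3
Completion and lateness:
  J5: C=12, d=11, L=12-11=1
  J6: C=17, d=17, L=17-17=0
  J4: C=19, d=19, L=19-19=0
  J1: C=26, d=26, L=26-26=0
  J2: C=32, d=38, L=32-38=-6
  J3: C=35, d=50, L=35-50=-15
Lmax = max(1, 0, 0, 0, -6, -15)
= 1


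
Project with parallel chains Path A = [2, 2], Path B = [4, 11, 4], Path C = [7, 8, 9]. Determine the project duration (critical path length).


Path A: 2 + 2 = 4
Path B: 4 + 11 + 4 = 19
Path C: 7 + 8 + 9 = 24
Critical path = longest = max(4, 19, 24)
= 24 (Path C)


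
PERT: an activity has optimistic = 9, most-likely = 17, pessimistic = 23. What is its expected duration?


te = (o + 4m + p) / 6
= (9 + 4×17 + 23) / 6
= (9 + 68 + 23) / 6
= 100 / 6
= 16.67


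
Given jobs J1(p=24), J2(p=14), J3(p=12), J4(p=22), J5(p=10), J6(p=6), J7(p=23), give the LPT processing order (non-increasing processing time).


LPT: sort by longest processing time first
  J1: p=24
  J7: p=23
  J4: p=22
  J2: p=14
  J3: p=12
  J5: p=10
  J6: p=6
Order: J1 → J7 → J4 → J2 → J3 → J5 → J6


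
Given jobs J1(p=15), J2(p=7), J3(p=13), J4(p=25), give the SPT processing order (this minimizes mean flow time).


SPT: sort by shortest processing time
  J2: p=7
  J3: p=13
  J1: p=15
  J4: p=25
Order: J2 → J3 → J1 → J4


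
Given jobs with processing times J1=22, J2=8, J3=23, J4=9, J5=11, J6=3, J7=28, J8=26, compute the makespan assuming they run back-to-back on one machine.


Sequential makespan: sum all processing times
= 22 + 8 + 23 + 9 + 11 + 3 + 28 + 26
= 130 time units


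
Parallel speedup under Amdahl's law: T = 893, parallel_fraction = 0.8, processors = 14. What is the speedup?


Amdahl's law: T_p = T × ((1-p) + p/N)
= 893 × ((1-0.8) + 0.8/14)
= 893 × (0.20 + 0.0571)
= 893 × 0.2571
= 229.63
Speedup = 893/229.63
= 3.89×


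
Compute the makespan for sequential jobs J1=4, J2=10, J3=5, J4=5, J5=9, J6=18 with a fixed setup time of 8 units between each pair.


Makespan = Σ processing + (n-1) × setup
= (4 + 10 + 5 + 5 + 9 + 18) + (6-1)×8
= 51 + 40
= 91 time units


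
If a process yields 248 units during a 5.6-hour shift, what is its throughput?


Throughput = units / time
= 248 / 5.6
= 44.3 units/hour


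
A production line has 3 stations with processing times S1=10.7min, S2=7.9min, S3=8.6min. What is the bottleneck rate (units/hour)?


Bottleneck = longest station time
Station times: [10.7, 7.9, 8.6]
Max = 10.7 min
Rate = 60 / 10.7
= 5.61 units/hour (bottleneck: 10.7min)


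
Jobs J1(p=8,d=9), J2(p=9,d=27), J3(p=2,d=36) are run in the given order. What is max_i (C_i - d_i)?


Lateness per job (L = C - d):
  J1: C=8, d=9, L=-1
  J2: C=17, d=27, L=-10
  J3: C=19, d=36, L=-17
Lmax = max(-1, -10, -17)
= -1


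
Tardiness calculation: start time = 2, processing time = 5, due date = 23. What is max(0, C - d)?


Completion = start + processing = 2 + 5 = 7
Tardiness = max(0, C - d) = max(0, 7 - 23)
= max(0, -16)
= 0


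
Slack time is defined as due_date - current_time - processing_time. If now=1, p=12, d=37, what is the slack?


Slack = due - current_time - processing
= 37 - 1 - 12
= 24


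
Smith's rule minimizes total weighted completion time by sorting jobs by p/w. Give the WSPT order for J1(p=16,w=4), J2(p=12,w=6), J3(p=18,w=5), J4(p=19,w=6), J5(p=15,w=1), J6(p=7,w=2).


WSPT (Smith's rule): sort by p/w ascending
  J2: p/w = 12/6 = 2.000
  J4: p/w = 19/6 = 3.167
  J6: p/w = 7/2 = 3.500
  J3: p/w = 18/5 = 3.600
  J1: p/w = 16/4 = 4.000
  J5: p/w = 15/1 = 15.000
Order: J2 → J4 → J6 → J3 → J1 → J5


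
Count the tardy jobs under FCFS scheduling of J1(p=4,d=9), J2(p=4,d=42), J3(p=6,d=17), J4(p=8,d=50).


Completion vs due date:
  J1: C=4, d=9 → on time
  J2: C=8, d=42 → on time
  J3: C=14, d=17 → on time
  J4: C=22, d=50 → on time
Tardy jobs: none
Count = 0


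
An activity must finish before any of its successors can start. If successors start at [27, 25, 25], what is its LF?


LF = min of all successor start times
Successors start at: [27, 25, 25]
LF = min(27, 25, 25)
= 25


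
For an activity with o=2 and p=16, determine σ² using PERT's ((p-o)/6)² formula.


σ² = ((p - o) / 6)² = (p - o)² / 36
= (16 - 2)² / 36
= 14² / 36
= 196 / 36
= 5.4444


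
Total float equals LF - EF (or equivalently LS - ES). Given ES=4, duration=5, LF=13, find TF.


EF = ES + duration = 4 + 5 = 9
LS = LF - duration = 13 - 5 = 8
Total Float = LF - EF = 13 - 9
(or LS - ES = 8 - 4)
= 4


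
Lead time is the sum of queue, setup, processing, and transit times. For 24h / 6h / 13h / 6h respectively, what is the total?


Lead time = queue + setup + processing + transit
= 24 + 6 + 13 + 6
= 49 hours


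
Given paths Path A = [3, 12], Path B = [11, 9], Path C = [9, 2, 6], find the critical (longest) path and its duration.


Path A: 3 + 12 = 15
Path B: 11 + 9 = 20
Path C: 9 + 2 + 6 = 17
Critical path = longest = max(15, 20, 17)
= 20 (Path B)


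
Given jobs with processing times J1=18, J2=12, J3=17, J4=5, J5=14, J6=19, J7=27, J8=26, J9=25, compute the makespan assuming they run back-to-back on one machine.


Sequential makespan: sum all processing times
= 18 + 12 + 17 + 5 + 14 + 19 + 27 + 26 + 25
= 163 time units


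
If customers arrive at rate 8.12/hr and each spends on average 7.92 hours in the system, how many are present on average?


Little's law: L = λ × W
= 8.12 × 7.92
= 64.31


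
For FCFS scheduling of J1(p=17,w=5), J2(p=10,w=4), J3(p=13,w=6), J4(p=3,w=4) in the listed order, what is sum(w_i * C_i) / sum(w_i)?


Completion times:
  J1: C=17, w×C=5×17=85
  J2: C=27, w×C=4×27=108
  J3: C=40, w×C=6×40=240
  J4: C=43, w×C=4×43=172
Sum w×C = 605
Sum w = 19
Weighted avg = 605/19
= 31.84


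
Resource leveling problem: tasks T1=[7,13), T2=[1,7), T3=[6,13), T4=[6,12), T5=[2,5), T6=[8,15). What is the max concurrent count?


Check each time point for overlaps:
  t=8: 4 tasks active (T1, T3, T4, T6)
Max concurrent = 4


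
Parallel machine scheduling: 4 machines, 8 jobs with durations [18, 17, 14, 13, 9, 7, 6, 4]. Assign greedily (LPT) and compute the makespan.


Jobs (LPT sorted): [18, 17, 14, 13, 9, 7, 6, 4]
Machines: 4
  J=18 → Machine 1 (load: 0+18=18)
  J=17 → Machine 2 (load: 0+17=17)
  J=14 → Machine 3 (load: 0+14=14)
  J=13 → Machine 4 (load: 0+13=13)
  J=9 → Machine 4 (load: 13+9=22)
  J=7 → Machine 3 (load: 14+7=21)
  J=6 → Machine 2 (load: 17+6=23)
  J=4 → Machine 1 (load: 18+4=22)
Machine loads: [22, 23, 21, 22]
Makespan = max = 23 time units


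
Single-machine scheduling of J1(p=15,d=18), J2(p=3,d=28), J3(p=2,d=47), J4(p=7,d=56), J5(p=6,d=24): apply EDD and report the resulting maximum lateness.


EDD order: J1 → J5 → J2 → J3 → J4
Completion and lateness:
  J1: C=15, d=18, L=15-18=-3
  J5: C=21, d=24, L=21-24=-3
  J2: C=24, d=28, L=24-28=-4
  J3: C=26, d=47, L=26-47=-21
  J4: C=33, d=56, L=33-56=-23
Lmax = max(-3, -3, -4, -21, -23)
= -3


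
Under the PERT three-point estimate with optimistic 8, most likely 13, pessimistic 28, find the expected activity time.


te = (o + 4m + p) / 6
= (8 + 4×13 + 28) / 6
= (8 + 52 + 28) / 6
= 88 / 6
= 14.67


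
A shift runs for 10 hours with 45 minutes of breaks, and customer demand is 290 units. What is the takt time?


Available = 10×60 - 45 = 555 min
Takt time = 555 / 290
= 1.91 min/unit


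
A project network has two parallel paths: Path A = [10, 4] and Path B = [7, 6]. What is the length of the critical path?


Path A: 10 + 4 = 14
Path B: 7 + 6 = 13
Critical path = longest = max(14, 13)
= 14 (Path A)


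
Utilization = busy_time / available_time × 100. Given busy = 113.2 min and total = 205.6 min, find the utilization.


Utilization = busy / total × 100
= 113.2 / 205.6 × 100
= 55.1%


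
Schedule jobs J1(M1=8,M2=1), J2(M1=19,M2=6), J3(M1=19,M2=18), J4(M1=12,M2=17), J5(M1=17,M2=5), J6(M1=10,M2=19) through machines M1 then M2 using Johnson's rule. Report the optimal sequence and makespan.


Johnson's rule:
Group 1 (M1≤M2, sort by M1): ['J6', 'J4']
Group 2 (M1>M2, sort desc M2): ['J3', 'J2', 'J5', 'J1']
Sequence: J6 → J4 → J3 → J2 → J5 → J1
Makespan calculation:
  J6: M1 done=10, M2 done=29
  J4: M1 done=22, M2 done=46
  J3: M1 done=41, M2 done=64
  J2: M1 done=60, M2 done=70
  J5: M1 done=77, M2 done=82
  J1: M1 done=85, M2 done=86
= Sequence: J6 → J4 → J3 → J2 → J5 → J1, Makespan: 86


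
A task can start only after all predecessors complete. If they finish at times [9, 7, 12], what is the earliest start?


ES = max of all predecessor completion times
Predecessors: [9, 7, 12]
ES = max(9, 7, 12)
= 12


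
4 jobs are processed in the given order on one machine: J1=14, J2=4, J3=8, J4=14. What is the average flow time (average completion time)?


Completion times:
  J1: completes at 14
  J2: completes at 18
  J3: completes at 26
  J4: completes at 40
Sum = 98
Average = 98/4
= 24.50


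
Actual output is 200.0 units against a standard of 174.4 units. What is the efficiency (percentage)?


Efficiency = (actual / standard) × 100
= (200.0 / 174.4) × 100
= 114.7%


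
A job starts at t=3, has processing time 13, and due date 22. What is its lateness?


Completion = 3 + 13 = 16
Lateness = C - d = 16 - 22
= -6


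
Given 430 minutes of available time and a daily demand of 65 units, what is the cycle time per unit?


Cycle time = available time / demand
= 430 / 65
= 6.62 min/unit


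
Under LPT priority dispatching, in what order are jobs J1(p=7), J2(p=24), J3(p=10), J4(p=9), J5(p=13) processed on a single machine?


LPT: sort by longest processing time first
  J2: p=24
  J5: p=13
  J3: p=10
  J4: p=9
  J1: p=7
Order: J2 → J5 → J3 → J4 → J1


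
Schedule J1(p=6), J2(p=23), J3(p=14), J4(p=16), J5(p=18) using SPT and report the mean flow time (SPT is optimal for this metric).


SPT order: J1 → J3 → J4 → J5 → J2
Completion times:
  J1: C=6
  J3: C=20
  J4: C=36
  J5: C=54
  J2: C=77
Sum = 193, n = 5
Mean flow = 193/5
= 38.60


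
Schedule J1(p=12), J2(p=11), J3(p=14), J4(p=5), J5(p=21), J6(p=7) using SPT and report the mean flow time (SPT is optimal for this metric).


SPT order: J4 → J6 → J2 → J1 → J3 → J5
Completion times:
  J4: C=5
  J6: C=12
  J2: C=23
  J1: C=35
  J3: C=49
  J5: C=70
Sum = 194, n = 6
Mean flow = 194/6
= 32.33


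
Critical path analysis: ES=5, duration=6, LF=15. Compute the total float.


EF = ES + duration = 5 + 6 = 11
LS = LF - duration = 15 - 6 = 9
Total Float = LF - EF = 15 - 11
(or LS - ES = 9 - 5)
= 4


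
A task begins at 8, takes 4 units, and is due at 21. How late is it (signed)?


Completion = 8 + 4 = 12
Lateness = C - d = 12 - 21
= -9


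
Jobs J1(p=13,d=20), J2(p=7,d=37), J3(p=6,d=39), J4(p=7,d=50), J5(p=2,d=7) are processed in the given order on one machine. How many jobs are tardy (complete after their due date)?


Completion vs due date:
  J1: C=13, d=20 → on time
  J2: C=20, d=37 → on time
  J3: C=26, d=39 → on time
  J4: C=33, d=50 → on time
  J5: C=35, d=7 → TARDY
Tardy jobs: J5
Count = 1


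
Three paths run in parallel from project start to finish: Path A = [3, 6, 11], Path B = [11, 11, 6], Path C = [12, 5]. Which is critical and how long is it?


Path A: 3 + 6 + 11 = 20
Path B: 11 + 11 + 6 = 28
Path C: 12 + 5 = 17
Critical path = longest = max(20, 28, 17)
= 28 (Path B)


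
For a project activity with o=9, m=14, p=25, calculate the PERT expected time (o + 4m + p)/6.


te = (o + 4m + p) / 6
= (9 + 4×14 + 25) / 6
= (9 + 56 + 25) / 6
= 90 / 6
= 15.00


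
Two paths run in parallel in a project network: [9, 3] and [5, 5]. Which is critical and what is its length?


Path A: 9 + 3 = 12
Path B: 5 + 5 = 10
Critical path = longest = max(12, 10)
= 12 (Path A)


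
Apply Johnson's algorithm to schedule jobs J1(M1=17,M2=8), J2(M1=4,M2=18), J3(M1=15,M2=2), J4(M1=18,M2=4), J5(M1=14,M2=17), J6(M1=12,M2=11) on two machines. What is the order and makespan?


Johnson's rule:
Group 1 (M1≤M2, sort by M1): ['J2', 'J5']
Group 2 (M1>M2, sort desc M2): ['J6', 'J1', 'J4', 'J3']
Sequence: J2 → J5 → J6 → J1 → J4 → J3
Makespan calculation:
  J2: M1 done=4, M2 done=22
  J5: M1 done=18, M2 done=39
  J6: M1 done=30, M2 done=50
  J1: M1 done=47, M2 done=58
  J4: M1 done=65, M2 done=69
  J3: M1 done=80, M2 done=82
= Sequence: J2 → J5 → J6 → J1 → J4 → J3, Makespan: 82


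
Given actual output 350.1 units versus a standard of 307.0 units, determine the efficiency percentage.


Efficiency = (actual / standard) × 100
= (350.1 / 307.0) × 100
= 114.0%


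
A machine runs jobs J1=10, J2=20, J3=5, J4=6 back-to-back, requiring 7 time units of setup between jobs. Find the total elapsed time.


Makespan = Σ processing + (n-1) × setup
= (10 + 20 + 5 + 6) + (4-1)×7
= 41 + 21
= 62 time units


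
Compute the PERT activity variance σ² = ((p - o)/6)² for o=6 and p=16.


σ² = ((p - o) / 6)² = (p - o)² / 36
= (16 - 6)² / 36
= 10² / 36
= 100 / 36
= 2.7778


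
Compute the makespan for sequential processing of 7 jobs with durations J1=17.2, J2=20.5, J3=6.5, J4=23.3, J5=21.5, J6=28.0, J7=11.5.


Sequential makespan: sum all processing times
= 17.2 + 20.5 + 6.5 + 23.3 + 21.5 + 28.0 + 11.5
= 128.5 time units


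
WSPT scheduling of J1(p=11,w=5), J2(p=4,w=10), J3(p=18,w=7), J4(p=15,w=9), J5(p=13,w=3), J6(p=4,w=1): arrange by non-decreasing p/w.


WSPT (Smith's rule): sort by p/w ascending
  J2: p/w = 4/10 = 0.400
  J4: p/w = 15/9 = 1.667
  J1: p/w = 11/5 = 2.200
  J3: p/w = 18/7 = 2.571
  J6: p/w = 4/1 = 4.000
  J5: p/w = 13/3 = 4.333
Order: J2 → J4 → J1 → J3 → J6 → J5


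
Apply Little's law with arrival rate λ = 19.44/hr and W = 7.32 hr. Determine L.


Little's law: L = λ × W
= 19.44 × 7.32
= 142.30


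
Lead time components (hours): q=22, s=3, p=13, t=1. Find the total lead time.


Lead time = queue + setup + processing + transit
= 22 + 3 + 13 + 1
= 39 hours


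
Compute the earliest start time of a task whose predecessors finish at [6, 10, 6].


ES = max of all predecessor completion times
Predecessors: [6, 10, 6]
ES = max(6, 10, 6)
= 10


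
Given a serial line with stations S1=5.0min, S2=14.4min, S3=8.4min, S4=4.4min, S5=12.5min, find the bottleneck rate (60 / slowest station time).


Bottleneck = longest station time
Station times: [5.0, 14.4, 8.4, 4.4, 12.5]
Max = 14.4 min
Rate = 60 / 14.4
= 4.17 units/hour (bottleneck: 14.4min)


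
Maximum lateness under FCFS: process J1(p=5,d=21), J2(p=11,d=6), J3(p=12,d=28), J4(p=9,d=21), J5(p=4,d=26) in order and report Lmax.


Lateness per job (L = C - d):
  J1: C=5, d=21, L=-16
  J2: C=16, d=6, L=10
  J3: C=28, d=28, L=0
  J4: C=37, d=21, L=16
  J5: C=41, d=26, L=15
Lmax = max(-16, 10, 0, 16, 15)
= 16


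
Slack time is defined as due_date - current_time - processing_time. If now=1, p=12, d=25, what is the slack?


Slack = due - current_time - processing
= 25 - 1 - 12
= 12


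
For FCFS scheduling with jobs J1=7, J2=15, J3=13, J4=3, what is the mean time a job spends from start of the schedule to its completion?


Completion times:
  J1: completes at 7
  J2: completes at 22
  J3: completes at 35
  J4: completes at 38
Sum = 102
Average = 102/4
= 25.50


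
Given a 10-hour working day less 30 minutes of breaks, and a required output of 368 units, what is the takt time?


Available = 10×60 - 30 = 570 min
Takt time = 570 / 368
= 1.55 min/unit


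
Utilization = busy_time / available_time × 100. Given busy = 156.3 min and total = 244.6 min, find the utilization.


Utilization = busy / total × 100
= 156.3 / 244.6 × 100
= 63.9%


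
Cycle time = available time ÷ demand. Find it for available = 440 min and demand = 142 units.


Cycle time = available time / demand
= 440 / 142
= 3.10 min/unit


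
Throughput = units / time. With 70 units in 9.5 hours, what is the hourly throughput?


Throughput = units / time
= 70 / 9.5
= 7.4 units/hour


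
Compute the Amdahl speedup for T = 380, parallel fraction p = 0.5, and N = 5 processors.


Amdahl's law: T_p = T × ((1-p) + p/N)
= 380 × ((1-0.5) + 0.5/5)
= 380 × (0.50 + 0.1000)
= 380 × 0.6000
= 228.00
Speedup = 380/228.00
= 1.67×


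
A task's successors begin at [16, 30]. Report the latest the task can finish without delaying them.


LF = min of all successor start times
Successors start at: [16, 30]
LF = min(16, 30)
= 16


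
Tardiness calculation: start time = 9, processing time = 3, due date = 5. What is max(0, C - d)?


Completion = start + processing = 9 + 3 = 12
Tardiness = max(0, C - d) = max(0, 12 - 5)
= max(0, 7)
= 7


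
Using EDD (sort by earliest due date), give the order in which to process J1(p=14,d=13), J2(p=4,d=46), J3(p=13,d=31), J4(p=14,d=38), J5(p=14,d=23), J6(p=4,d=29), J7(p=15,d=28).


EDD: sort by earliest due date
  J1: d=13, p=14
  J5: d=23, p=14
  J7: d=28, p=15
  J6: d=29, p=4
  J3: d=31, p=13
  J4: d=38, p=14
  J2: d=46, p=4
Order: J1 → J5 → J7 → J6 → J3 → J4 → J2


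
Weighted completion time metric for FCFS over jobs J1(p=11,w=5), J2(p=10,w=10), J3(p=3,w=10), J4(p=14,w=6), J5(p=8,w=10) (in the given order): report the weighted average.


Completion times:
  J1: C=11, w×C=5×11=55
  J2: C=21, w×C=10×21=210
  J3: C=24, w×C=10×24=240
  J4: C=38, w×C=6×38=228
  J5: C=46, w×C=10×46=460
Sum w×C = 1193
Sum w = 41
Weighted avg = 1193/41
= 29.10


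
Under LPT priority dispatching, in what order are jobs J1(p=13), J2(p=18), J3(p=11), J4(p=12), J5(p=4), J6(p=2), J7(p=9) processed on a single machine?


LPT: sort by longest processing time first
  J2: p=18
  J1: p=13
  J4: p=12
  J3: p=11
  J7: p=9
  J5: p=4
  J6: p=2
Order: J2 → J1 → J4 → J3 → J7 → J5 → J6


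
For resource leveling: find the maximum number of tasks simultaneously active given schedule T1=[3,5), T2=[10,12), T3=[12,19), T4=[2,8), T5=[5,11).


Check each time point for overlaps:
  t=3: 2 tasks active (T1, T4)
Max concurrent = 2


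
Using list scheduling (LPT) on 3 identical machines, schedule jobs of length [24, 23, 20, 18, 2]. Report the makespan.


Jobs (LPT sorted): [24, 23, 20, 18, 2]
Machines: 3
  J=24 → Machine 1 (load: 0+24=24)
  J=23 → Machine 2 (load: 0+23=23)
  J=20 → Machine 3 (load: 0+20=20)
  J=18 → Machine 3 (load: 20+18=38)
  J=2 → Machine 2 (load: 23+2=25)
Machine loads: [24, 25, 38]
Makespan = max = 38 time units


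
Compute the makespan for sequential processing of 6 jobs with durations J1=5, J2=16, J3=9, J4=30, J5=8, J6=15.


Sequential makespan: sum all processing times
= 5 + 16 + 9 + 30 + 8 + 15
= 83 time units


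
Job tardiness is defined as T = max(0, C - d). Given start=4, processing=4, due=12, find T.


Completion = start + processing = 4 + 4 = 8
Tardiness = max(0, C - d) = max(0, 8 - 12)
= max(0, -4)
= 0


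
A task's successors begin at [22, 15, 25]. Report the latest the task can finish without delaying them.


LF = min of all successor start times
Successors start at: [22, 15, 25]
LF = min(22, 15, 25)
= 15


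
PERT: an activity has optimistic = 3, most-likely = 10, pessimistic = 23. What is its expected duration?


te = (o + 4m + p) / 6
= (3 + 4×10 + 23) / 6
= (3 + 40 + 23) / 6
= 66 / 6
= 11.00


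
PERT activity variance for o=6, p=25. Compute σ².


σ² = ((p - o) / 6)² = (p - o)² / 36
= (25 - 6)² / 36
= 19² / 36
= 361 / 36
= 10.0278


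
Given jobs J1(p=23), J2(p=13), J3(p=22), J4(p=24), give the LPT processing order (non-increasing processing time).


LPT: sort by longest processing time first
  J4: p=24
  J1: p=23
  J3: p=22
  J2: p=13
Order: J4 → J1 → J3 → J2


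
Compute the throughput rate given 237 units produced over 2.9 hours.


Throughput = units / time
= 237 / 2.9
= 81.7 units/hour


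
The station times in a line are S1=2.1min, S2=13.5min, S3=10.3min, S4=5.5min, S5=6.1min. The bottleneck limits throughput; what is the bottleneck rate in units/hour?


Bottleneck = longest station time
Station times: [2.1, 13.5, 10.3, 5.5, 6.1]
Max = 13.5 min
Rate = 60 / 13.5
= 4.44 units/hour (bottleneck: 13.5min)


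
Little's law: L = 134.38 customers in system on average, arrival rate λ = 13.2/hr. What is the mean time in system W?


Little's law: L = λW → W = L / λ
= 134.38 / 13.2
= 10.18 hours


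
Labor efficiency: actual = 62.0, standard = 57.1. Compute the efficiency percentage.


Efficiency = (actual / standard) × 100
= (62.0 / 57.1) × 100
= 108.6%


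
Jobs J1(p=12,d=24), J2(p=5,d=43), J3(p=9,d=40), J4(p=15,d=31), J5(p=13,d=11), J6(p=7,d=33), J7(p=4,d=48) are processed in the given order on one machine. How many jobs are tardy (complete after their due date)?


Completion vs due date:
  J1: C=12, d=24 → on time
  J2: C=17, d=43 → on time
  J3: C=26, d=40 → on time
  J4: C=41, d=31 → TARDY
  J5: C=54, d=11 → TARDY
  J6: C=61, d=33 → TARDY
  J7: C=65, d=48 → TARDY
Tardy jobs: J4, J5, J6, J7
Count = 4


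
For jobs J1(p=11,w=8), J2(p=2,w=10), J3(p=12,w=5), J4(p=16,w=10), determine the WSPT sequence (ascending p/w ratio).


WSPT (Smith's rule): sort by p/w ascending
  J2: p/w = 2/10 = 0.200
  J1: p/w = 11/8 = 1.375
  J4: p/w = 16/10 = 1.600
  J3: p/w = 12/5 = 2.400
Order: J2 → J1 → J4 → J3


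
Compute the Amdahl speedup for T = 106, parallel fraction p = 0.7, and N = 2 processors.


Amdahl's law: T_p = T × ((1-p) + p/N)
= 106 × ((1-0.7) + 0.7/2)
= 106 × (0.30 + 0.3500)
= 106 × 0.6500
= 68.90
Speedup = 106/68.90
= 1.54×


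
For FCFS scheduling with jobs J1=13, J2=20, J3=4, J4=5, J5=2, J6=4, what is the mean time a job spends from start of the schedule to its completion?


Completion times:
  J1: completes at 13
  J2: completes at 33
  J3: completes at 37
  J4: completes at 42
  J5: completes at 44
  J6: completes at 48
Sum = 217
Average = 217/6
= 36.17


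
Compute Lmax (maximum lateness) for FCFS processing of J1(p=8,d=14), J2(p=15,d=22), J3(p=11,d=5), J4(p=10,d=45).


Lateness per job (L = C - d):
  J1: C=8, d=14, L=-6
  J2: C=23, d=22, L=1
  J3: C=34, d=5, L=29
  J4: C=44, d=45, L=-1
Lmax = max(-6, 1, 29, -1)
= 29
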